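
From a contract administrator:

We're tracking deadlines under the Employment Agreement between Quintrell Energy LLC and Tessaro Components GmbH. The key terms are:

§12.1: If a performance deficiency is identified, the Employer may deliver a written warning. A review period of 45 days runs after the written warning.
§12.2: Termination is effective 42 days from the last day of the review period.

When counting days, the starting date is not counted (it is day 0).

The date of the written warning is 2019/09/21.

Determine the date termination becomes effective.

2019/12/17

The last day of the review period: 2019/09/21 + 45 days = 2019/11/05.
The date termination becomes effective: 2019/11/05 + 42 days = 2019/12/17.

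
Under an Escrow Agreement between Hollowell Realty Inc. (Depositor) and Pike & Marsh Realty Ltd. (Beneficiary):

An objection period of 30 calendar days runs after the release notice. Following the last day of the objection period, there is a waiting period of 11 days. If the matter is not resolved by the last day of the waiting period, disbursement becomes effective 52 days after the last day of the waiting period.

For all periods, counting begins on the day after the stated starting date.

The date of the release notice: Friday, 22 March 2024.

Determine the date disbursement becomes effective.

The last day of the objection period: 22 March 2024 + 30 days = 21 April 2024.
Adding 11 calendar days to 21 April 2024 gives 2 May 2024, which is the last day of the waiting period.
Adding 52 calendar days to 2 May 2024 gives 23 June 2024, which is the date disbursement becomes effective.

23 June 2024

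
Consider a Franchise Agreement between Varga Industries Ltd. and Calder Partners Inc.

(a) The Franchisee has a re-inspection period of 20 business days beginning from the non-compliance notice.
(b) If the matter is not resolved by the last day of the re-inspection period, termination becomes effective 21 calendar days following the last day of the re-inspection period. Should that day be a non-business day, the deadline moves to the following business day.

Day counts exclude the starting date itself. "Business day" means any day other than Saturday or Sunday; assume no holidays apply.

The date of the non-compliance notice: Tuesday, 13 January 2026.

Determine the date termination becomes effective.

3 March 2026

The last day of the re-inspection period: 20 business days after Tuesday, 13 January 2026, skipping weekends — Jan 14, Jan 15, Jan 16, Jan 19, …, Feb 6, Feb 9, Feb 10 — lands on Tuesday, 10 February 2026.
The date termination becomes effective: 10 February 2026 + 21 days = 3 March 2026. 3 March 2026 is a Tuesday, so no roll-forward applies.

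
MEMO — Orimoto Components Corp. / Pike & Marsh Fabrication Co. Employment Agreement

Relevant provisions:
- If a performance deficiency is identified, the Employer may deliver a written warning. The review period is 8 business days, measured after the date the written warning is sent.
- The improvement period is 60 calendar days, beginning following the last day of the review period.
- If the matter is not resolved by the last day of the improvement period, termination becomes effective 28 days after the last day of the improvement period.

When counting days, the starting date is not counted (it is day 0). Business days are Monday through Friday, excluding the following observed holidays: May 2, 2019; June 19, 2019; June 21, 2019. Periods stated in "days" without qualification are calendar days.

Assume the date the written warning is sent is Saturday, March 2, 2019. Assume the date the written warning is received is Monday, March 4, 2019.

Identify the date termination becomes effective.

June 9, 2019

The last day of the review period: 8 business days after Saturday, March 2, 2019, skipping weekends — Mar 4, Mar 5, Mar 6, Mar 7, Mar 8, Mar 11, Mar 12, Mar 13 — lands on Wednesday, March 13, 2019.
The last day of the improvement period: March 13, 2019 + 60 days = May 12, 2019.
Adding 28 calendar days to May 12, 2019 gives June 9, 2019, which is the date termination becomes effective.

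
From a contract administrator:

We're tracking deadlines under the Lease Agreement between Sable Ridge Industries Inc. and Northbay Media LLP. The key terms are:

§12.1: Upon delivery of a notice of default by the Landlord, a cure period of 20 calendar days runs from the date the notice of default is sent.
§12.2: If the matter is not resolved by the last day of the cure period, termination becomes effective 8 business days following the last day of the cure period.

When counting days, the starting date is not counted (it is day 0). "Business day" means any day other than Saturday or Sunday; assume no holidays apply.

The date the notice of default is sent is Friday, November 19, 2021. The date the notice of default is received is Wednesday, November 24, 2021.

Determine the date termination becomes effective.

The last day of the cure period: 20 calendar days after November 19, 2021 is December 9, 2021.
The date termination becomes effective: counting 8 business days from Thursday, December 9, 2021 (Dec 10, Dec 13, Dec 14, Dec 15, Dec 16, Dec 17, Dec 20, Dec 21, skipping weekends) reaches Tuesday, December 21, 2021.

December 21, 2021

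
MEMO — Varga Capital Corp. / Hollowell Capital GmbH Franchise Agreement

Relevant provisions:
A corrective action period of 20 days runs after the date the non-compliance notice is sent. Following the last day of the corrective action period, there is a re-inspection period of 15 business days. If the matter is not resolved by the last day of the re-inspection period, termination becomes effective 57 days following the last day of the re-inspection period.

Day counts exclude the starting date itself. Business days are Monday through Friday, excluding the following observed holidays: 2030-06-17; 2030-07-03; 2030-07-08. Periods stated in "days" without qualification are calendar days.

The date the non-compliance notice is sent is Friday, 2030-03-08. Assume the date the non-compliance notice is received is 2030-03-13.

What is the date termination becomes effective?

Adding 20 calendar days to 2030-03-08 gives 2030-03-28, which is the last day of the corrective action period.
From Thursday, 2030-03-28, 15 business days (Mar 29, Apr 1, Apr 2, Apr 3, …, Apr 16, Apr 17, Apr 18, skipping weekends) brings us to Thursday, 2030-04-18, which is the last day of the re-inspection period.
Adding 57 calendar days to 2030-04-18 gives 2030-06-14, which is the date termination becomes effective.

2030-06-14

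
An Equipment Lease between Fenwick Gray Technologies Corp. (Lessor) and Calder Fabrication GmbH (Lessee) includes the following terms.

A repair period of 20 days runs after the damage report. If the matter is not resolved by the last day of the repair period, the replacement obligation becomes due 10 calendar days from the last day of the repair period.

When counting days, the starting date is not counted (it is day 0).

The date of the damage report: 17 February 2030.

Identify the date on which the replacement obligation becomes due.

Adding 20 calendar days to 17 February 2030 gives 9 March 2030, which is the last day of the repair period.
The date on which the replacement obligation becomes due: 10 calendar days after 9 March 2030 is 19 March 2030.

19 March 2030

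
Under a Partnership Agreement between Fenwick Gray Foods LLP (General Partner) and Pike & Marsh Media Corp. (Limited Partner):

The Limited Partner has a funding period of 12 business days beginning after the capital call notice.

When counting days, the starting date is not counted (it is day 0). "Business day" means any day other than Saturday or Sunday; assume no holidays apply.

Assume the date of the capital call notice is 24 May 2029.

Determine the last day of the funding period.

11 June 2029

The last day of the funding period: 12 business days after Thursday, 24 May 2029, skipping weekends — May 25, May 28, May 29, May 30, …, Jun 7, Jun 8, Jun 11 — lands on Monday, 11 June 2029.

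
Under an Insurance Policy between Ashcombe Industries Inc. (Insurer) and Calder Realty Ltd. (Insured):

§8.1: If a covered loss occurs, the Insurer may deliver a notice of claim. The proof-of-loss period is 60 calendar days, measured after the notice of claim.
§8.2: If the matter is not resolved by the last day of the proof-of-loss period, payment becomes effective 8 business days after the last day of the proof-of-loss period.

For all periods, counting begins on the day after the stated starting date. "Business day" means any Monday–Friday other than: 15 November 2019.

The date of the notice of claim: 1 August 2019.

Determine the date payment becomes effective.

10 October 2019

Adding 60 calendar days to 1 August 2019 gives 30 September 2019, which is the last day of the proof-of-loss period.
The date payment becomes effective: 8 business days after Monday, 30 September 2019, skipping weekends — Oct 1, Oct 2, Oct 3, Oct 4, Oct 7, Oct 8, Oct 9, Oct 10 — lands on Thursday, 10 October 2019.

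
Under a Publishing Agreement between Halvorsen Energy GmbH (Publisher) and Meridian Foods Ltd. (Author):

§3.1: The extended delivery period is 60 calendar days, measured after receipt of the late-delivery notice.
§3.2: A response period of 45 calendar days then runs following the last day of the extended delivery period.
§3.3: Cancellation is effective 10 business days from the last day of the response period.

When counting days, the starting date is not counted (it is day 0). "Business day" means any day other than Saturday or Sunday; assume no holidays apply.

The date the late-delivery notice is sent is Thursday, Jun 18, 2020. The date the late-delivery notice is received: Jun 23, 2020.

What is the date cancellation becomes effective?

Oct 20, 2020

The last day of the extended delivery period: Jun 23, 2020 + 60 days = Aug 22, 2020.
The last day of the response period: 45 calendar days after Aug 22, 2020 is Oct 6, 2020.
From Tuesday, Oct 6, 2020, 10 business days (Oct 7, Oct 8, Oct 9, Oct 12, Oct 13, Oct 14, Oct 15, Oct 16, Oct 19, Oct 20, skipping weekends) brings us to Tuesday, Oct 20, 2020, which is the date cancellation becomes effective.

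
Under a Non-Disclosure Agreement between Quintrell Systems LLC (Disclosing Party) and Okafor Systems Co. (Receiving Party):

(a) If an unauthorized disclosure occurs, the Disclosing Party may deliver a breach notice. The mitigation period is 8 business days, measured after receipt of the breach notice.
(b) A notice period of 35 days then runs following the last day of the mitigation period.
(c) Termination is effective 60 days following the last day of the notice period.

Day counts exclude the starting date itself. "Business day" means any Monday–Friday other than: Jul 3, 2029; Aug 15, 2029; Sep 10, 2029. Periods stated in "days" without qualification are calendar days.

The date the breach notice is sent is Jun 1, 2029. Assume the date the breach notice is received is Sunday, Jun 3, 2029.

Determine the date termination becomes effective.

Sep 16, 2029

From Sunday, Jun 3, 2029, 8 business days (Jun 4, Jun 5, Jun 6, Jun 7, Jun 8, Jun 11, Jun 12, Jun 13, skipping weekends) brings us to Wednesday, Jun 13, 2029, which is the last day of the mitigation period.
The last day of the notice period: 35 calendar days after Jun 13, 2029 is Jul 18, 2029.
Adding 60 calendar days to Jul 18, 2029 gives Sep 16, 2029, which is the date termination becomes effective.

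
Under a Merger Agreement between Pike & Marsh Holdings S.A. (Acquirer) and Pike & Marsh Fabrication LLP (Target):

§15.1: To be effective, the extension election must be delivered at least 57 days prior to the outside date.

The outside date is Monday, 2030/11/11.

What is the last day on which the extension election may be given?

Counting back 57 calendar days from 2030/11/11 gives 2030/09/15.

2030/09/15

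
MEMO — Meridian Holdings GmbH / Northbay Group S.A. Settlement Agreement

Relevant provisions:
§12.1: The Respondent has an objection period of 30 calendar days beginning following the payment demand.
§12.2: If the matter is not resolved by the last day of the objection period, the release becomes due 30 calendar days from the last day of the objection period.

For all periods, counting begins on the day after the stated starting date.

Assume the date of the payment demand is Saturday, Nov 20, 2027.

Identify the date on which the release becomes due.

The last day of the objection period: Nov 20, 2027 + 30 days = Dec 20, 2027.
The date on which the release becomes due: Dec 20, 2027 + 30 days = Jan 19, 2028.

Jan 19, 2028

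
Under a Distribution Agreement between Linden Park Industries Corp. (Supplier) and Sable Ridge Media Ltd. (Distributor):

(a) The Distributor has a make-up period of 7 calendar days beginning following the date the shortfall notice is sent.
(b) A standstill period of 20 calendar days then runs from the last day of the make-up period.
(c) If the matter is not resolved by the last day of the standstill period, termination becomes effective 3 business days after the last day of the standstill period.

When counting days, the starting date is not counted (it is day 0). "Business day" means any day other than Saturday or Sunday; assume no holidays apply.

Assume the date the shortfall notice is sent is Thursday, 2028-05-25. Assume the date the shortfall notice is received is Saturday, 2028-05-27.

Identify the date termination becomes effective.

Adding 7 calendar days to 2028-05-25 gives 2028-06-01, which is the last day of the make-up period.
The last day of the standstill period: 2028-06-01 + 20 days = 2028-06-21.
The date termination becomes effective: counting 3 business days from Wednesday, 2028-06-21 (Jun 22, Jun 23, Jun 26, skipping weekends) reaches Monday, 2028-06-26.

2028-06-26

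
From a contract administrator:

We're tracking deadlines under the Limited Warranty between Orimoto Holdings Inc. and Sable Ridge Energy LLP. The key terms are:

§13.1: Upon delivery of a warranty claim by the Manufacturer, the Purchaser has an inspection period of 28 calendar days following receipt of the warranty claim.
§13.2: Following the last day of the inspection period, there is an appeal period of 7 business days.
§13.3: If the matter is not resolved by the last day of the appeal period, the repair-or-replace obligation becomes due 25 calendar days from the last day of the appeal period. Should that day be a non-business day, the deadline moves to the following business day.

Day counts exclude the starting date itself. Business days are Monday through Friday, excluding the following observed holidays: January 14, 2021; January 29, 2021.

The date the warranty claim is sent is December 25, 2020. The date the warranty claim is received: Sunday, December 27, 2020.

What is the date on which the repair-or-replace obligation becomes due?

March 1, 2021

The last day of the inspection period: 28 calendar days after December 27, 2020 is January 24, 2021.
From Sunday, January 24, 2021, 7 business days (Jan 25, Jan 26, Jan 27, Jan 28, Feb 1, Feb 2, Feb 3, skipping weekends and the listed holiday on Jan 29) brings us to Wednesday, February 3, 2021, which is the last day of the appeal period.
The date on which the repair-or-replace obligation becomes due: February 3, 2021 + 25 days = February 28, 2021. That falls on a Sunday, so it rolls to the next business day, Monday, March 1, 2021.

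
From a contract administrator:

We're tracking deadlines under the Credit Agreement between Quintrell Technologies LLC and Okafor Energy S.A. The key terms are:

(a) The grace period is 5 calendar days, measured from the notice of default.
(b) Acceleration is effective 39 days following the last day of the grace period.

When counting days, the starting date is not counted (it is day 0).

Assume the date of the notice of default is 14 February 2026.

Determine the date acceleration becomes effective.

The last day of the grace period: 5 calendar days after 14 February 2026 is 19 February 2026.
The date acceleration becomes effective: 19 February 2026 + 39 days = 30 March 2026.

30 March 2026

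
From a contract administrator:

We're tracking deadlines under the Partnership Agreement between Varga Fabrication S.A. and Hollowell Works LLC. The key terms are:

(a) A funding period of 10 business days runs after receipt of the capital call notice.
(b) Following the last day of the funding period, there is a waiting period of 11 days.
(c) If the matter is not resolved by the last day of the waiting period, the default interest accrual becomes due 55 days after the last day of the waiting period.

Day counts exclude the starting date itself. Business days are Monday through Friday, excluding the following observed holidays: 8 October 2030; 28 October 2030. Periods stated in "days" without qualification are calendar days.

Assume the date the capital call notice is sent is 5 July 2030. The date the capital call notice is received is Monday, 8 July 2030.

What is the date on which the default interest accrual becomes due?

26 September 2030

The last day of the funding period: 10 business days after Monday, 8 July 2030, skipping weekends — Jul 9, Jul 10, Jul 11, Jul 12, Jul 15, Jul 16, Jul 17, Jul 18, Jul 19, Jul 22 — lands on Monday, 22 July 2030.
The last day of the waiting period: 11 calendar days after 22 July 2030 is 2 August 2030.
The date on which the default interest accrual becomes due: 2 August 2030 + 55 days = 26 September 2030.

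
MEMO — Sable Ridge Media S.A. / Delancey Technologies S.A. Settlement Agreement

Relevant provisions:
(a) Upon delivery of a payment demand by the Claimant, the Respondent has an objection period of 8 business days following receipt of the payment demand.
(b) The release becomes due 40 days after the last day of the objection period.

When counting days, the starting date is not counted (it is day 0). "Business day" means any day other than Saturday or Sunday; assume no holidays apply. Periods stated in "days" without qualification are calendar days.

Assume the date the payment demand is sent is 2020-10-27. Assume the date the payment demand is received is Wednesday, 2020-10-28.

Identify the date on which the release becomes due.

From Wednesday, 2020-10-28, 8 business days (Oct 29, Oct 30, Nov 2, Nov 3, Nov 4, Nov 5, Nov 6, Nov 9, skipping weekends) brings us to Monday, 2020-11-09, which is the last day of the objection period.
Adding 40 calendar days to 2020-11-09 gives 2020-12-19, which is the date on which the release becomes due.

2020-12-19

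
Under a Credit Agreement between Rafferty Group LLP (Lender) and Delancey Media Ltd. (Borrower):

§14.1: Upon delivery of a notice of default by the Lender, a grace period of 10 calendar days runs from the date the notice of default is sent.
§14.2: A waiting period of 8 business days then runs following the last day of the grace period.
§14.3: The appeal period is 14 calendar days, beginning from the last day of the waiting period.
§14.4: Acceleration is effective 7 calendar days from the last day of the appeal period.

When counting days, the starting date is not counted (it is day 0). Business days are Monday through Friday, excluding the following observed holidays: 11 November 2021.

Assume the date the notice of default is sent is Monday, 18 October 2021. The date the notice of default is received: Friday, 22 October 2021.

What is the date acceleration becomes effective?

30 November 2021

The last day of the grace period: 18 October 2021 + 10 days = 28 October 2021.
The last day of the waiting period: counting 8 business days from Thursday, 28 October 2021 (Oct 29, Nov 1, Nov 2, Nov 3, Nov 4, Nov 5, Nov 8, Nov 9, skipping weekends) reaches Tuesday, 9 November 2021.
Adding 14 calendar days to 9 November 2021 gives 23 November 2021, which is the last day of the appeal period.
The date acceleration becomes effective: 7 calendar days after 23 November 2021 is 30 November 2021.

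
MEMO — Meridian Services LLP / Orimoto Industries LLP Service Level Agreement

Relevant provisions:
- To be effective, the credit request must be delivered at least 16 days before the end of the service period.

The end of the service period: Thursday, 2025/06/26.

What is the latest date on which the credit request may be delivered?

2025/06/10

Counting back 16 calendar days from 2025/06/26 gives 2025/06/10.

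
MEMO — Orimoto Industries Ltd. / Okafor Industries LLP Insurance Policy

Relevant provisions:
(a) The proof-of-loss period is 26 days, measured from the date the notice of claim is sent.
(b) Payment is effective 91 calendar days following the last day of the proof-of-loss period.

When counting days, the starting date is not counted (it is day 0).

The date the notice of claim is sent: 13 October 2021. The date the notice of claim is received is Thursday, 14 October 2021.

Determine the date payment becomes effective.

The last day of the proof-of-loss period: 26 calendar days after 13 October 2021 is 8 November 2021.
The date payment becomes effective: 8 November 2021 + 91 days = 7 February 2022.

7 February 2022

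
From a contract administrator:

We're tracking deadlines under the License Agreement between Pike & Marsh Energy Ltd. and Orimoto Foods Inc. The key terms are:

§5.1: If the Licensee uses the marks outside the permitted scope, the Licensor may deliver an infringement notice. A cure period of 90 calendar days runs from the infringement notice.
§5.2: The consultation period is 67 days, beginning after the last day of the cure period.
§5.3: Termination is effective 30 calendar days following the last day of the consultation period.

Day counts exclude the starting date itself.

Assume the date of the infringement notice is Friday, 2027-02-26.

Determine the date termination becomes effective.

2027-09-01

The last day of the cure period: 90 calendar days after 2027-02-26 is 2027-05-27.
The last day of the consultation period: 2027-05-27 + 67 days = 2027-08-02.
The date termination becomes effective: 2027-08-02 + 30 days = 2027-09-01.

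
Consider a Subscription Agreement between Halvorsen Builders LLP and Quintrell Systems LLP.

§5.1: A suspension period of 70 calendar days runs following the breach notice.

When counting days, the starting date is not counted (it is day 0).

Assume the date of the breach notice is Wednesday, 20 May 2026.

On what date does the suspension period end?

The last day of the suspension period: 70 calendar days after 20 May 2026 is 29 July 2026.

29 July 2026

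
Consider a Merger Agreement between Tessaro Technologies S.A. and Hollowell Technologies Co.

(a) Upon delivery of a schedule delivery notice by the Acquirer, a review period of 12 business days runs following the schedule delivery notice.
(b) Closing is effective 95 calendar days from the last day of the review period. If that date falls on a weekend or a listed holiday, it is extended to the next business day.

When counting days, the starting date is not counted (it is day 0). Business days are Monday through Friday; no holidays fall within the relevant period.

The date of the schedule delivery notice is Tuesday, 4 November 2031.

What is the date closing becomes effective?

23 February 2032

The last day of the review period: 12 business days after Tuesday, 4 November 2031, skipping weekends — Nov 5, Nov 6, Nov 7, Nov 10, …, Nov 18, Nov 19, Nov 20 — lands on Thursday, 20 November 2031.
The date closing becomes effective: 20 November 2031 + 95 days = 23 February 2032. 23 February 2032 is a Monday, so no roll-forward applies.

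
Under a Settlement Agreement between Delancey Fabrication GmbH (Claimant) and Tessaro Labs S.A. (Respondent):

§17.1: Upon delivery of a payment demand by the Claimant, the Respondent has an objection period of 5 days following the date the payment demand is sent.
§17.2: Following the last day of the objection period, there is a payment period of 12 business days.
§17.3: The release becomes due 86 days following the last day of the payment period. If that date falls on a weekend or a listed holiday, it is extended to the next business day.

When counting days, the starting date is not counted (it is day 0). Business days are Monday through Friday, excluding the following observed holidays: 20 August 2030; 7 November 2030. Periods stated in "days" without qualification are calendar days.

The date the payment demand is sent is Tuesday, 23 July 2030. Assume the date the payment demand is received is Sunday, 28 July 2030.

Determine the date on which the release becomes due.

The last day of the objection period: 5 calendar days after 23 July 2030 is 28 July 2030.
From Sunday, 28 July 2030, 12 business days (Jul 29, Jul 30, Jul 31, Aug 1, …, Aug 9, Aug 12, Aug 13, skipping weekends) brings us to Tuesday, 13 August 2030, which is the last day of the payment period.
The date on which the release becomes due: 86 calendar days after 13 August 2030 is 7 November 2030. That falls on Thursday, a listed holiday, so it rolls to the next business day, Friday, 8 November 2030.

8 November 2030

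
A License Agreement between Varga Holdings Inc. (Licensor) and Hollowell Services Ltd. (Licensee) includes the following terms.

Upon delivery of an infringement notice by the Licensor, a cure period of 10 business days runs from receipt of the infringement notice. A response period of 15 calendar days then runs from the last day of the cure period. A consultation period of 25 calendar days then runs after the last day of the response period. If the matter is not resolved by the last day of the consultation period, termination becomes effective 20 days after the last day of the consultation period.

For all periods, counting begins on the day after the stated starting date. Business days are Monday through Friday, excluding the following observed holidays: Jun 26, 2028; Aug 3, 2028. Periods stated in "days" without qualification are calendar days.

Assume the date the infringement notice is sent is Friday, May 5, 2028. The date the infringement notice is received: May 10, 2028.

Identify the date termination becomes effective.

The last day of the cure period: 10 business days after Wednesday, May 10, 2028, skipping weekends — May 11, May 12, May 15, May 16, May 17, May 18, May 19, May 22, May 23, May 24 — lands on Wednesday, May 24, 2028.
The last day of the response period: 15 calendar days after May 24, 2028 is Jun 8, 2028.
Adding 25 calendar days to Jun 8, 2028 gives Jul 3, 2028, which is the last day of the consultation period.
The date termination becomes effective: 20 calendar days after Jul 3, 2028 is Jul 23, 2028.

Jul 23, 2028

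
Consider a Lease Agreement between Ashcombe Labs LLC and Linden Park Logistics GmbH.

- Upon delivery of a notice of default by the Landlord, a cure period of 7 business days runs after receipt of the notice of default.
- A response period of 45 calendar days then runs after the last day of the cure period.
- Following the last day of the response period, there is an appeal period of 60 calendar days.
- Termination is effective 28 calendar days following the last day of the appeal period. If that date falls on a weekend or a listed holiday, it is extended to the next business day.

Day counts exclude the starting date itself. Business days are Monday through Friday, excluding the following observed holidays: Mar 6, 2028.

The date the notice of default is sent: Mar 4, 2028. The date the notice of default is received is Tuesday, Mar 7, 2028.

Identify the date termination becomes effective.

From Tuesday, Mar 7, 2028, 7 business days (Mar 8, Mar 9, Mar 10, Mar 13, Mar 14, Mar 15, Mar 16, skipping weekends) brings us to Thursday, Mar 16, 2028, which is the last day of the cure period.
The last day of the response period: 45 calendar days after Mar 16, 2028 is Apr 30, 2028.
Adding 60 calendar days to Apr 30, 2028 gives Jun 29, 2028, which is the last day of the appeal period.
The date termination becomes effective: 28 calendar days after Jun 29, 2028 is Jul 27, 2028. Jul 27, 2028 is a Thursday and is not a listed holiday, so no roll-forward applies.

Jul 27, 2028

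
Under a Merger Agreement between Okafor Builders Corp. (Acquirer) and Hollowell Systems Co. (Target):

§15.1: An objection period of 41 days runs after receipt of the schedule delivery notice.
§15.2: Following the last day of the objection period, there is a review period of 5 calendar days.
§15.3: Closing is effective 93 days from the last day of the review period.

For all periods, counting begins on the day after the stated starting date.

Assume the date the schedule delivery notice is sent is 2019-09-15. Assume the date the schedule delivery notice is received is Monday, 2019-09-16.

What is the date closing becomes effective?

2020-02-02

The last day of the objection period: 41 calendar days after 2019-09-16 is 2019-10-27.
The last day of the review period: 2019-10-27 + 5 days = 2019-11-01.
The date closing becomes effective: 93 calendar days after 2019-11-01 is 2020-02-02.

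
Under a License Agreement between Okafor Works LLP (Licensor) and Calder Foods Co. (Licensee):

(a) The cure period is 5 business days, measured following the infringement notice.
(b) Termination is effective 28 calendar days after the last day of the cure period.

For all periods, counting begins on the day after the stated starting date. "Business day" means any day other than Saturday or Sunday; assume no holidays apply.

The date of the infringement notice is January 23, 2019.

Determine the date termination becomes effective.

February 27, 2019

From Wednesday, January 23, 2019, 5 business days (Jan 24, Jan 25, Jan 28, Jan 29, Jan 30, skipping weekends) brings us to Wednesday, January 30, 2019, which is the last day of the cure period.
The date termination becomes effective: January 30, 2019 + 28 days = February 27, 2019.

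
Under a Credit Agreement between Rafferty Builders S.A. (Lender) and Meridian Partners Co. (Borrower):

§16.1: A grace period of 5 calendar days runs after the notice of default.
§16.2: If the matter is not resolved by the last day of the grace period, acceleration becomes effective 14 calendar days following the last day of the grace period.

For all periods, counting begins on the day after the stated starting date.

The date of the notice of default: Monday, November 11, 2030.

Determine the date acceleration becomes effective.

The last day of the grace period: 5 calendar days after November 11, 2030 is November 16, 2030.
The date acceleration becomes effective: November 16, 2030 + 14 days = November 30, 2030.

November 30, 2030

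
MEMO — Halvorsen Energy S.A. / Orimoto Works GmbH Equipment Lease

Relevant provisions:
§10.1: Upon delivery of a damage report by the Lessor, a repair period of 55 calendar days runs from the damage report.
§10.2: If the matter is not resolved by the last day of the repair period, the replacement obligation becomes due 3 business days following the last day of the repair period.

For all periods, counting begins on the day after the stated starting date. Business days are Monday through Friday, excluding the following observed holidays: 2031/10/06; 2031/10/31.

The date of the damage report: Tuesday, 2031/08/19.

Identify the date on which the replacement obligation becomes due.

The last day of the repair period: 55 calendar days after 2031/08/19 is 2031/10/13.
The date on which the replacement obligation becomes due: 3 business days after Monday, 2031/10/13, skipping weekends — Oct 14, Oct 15, Oct 16 — lands on Thursday, 2031/10/16.

2031/10/16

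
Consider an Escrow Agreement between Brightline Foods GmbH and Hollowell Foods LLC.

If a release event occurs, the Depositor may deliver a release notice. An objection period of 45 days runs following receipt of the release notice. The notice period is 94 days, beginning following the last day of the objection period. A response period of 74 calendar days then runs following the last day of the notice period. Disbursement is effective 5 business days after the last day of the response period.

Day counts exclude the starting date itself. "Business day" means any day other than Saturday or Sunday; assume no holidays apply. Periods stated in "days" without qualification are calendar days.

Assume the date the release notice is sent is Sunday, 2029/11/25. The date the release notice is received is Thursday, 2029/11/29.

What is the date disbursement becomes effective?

2030/07/05

The last day of the objection period: 2029/11/29 + 45 days = 2030/01/13.
The last day of the notice period: 94 calendar days after 2030/01/13 is 2030/04/17.
The last day of the response period: 2030/04/17 + 74 days = 2030/06/30.
From Sunday, 2030/06/30, 5 business days (Jul 1, Jul 2, Jul 3, Jul 4, Jul 5, skipping weekends) brings us to Friday, 2030/07/05, which is the date disbursement becomes effective.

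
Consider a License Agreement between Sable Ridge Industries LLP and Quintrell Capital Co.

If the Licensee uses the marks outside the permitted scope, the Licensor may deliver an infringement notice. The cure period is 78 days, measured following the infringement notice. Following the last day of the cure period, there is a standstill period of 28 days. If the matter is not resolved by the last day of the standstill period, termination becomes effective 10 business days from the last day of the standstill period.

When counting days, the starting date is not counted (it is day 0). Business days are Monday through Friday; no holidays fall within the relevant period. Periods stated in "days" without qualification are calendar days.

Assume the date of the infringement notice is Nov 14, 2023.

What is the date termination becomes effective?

The last day of the cure period: Nov 14, 2023 + 78 days = Jan 31, 2024.
The last day of the standstill period: 28 calendar days after Jan 31, 2024 is Feb 28, 2024.
From Wednesday, Feb 28, 2024, 10 business days (Feb 29, Mar 1, Mar 4, Mar 5, Mar 6, Mar 7, Mar 8, Mar 11, Mar 12, Mar 13, skipping weekends) brings us to Wednesday, Mar 13, 2024, which is the date termination becomes effective.

Mar 13, 2024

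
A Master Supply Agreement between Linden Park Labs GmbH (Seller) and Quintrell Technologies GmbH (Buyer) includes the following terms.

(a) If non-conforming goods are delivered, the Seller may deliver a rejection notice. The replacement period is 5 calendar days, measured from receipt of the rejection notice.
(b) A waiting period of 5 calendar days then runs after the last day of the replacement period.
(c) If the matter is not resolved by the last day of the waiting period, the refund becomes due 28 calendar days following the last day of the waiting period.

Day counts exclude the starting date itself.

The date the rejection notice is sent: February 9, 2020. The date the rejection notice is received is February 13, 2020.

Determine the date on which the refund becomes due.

Adding 5 calendar days to February 13, 2020 gives February 18, 2020, which is the last day of the replacement period.
The last day of the waiting period: 5 calendar days after February 18, 2020 is February 23, 2020.
Adding 28 calendar days to February 23, 2020 gives March 22, 2020, which is the date on which the refund becomes due.

March 22, 2020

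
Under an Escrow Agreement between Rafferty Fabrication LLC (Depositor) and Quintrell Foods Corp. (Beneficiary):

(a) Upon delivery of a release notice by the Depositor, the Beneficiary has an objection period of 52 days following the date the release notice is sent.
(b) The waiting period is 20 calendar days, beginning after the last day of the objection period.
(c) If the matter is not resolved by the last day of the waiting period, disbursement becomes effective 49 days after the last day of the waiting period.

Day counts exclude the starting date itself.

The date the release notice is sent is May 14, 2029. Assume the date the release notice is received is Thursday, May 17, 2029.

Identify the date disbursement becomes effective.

September 12, 2029

Adding 52 calendar days to May 14, 2029 gives July 5, 2029, which is the last day of the objection period.
The last day of the waiting period: 20 calendar days after July 5, 2029 is July 25, 2029.
The date disbursement becomes effective: 49 calendar days after July 25, 2029 is September 12, 2029.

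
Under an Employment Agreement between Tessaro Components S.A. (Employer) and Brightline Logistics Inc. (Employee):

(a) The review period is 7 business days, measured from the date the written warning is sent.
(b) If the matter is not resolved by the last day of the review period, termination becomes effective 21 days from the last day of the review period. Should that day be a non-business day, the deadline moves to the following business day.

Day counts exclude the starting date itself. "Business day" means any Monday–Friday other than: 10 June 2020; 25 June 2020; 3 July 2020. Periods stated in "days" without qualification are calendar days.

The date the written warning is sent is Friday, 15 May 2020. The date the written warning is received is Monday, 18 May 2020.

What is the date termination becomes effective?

From Friday, 15 May 2020, 7 business days (May 18, May 19, May 20, May 21, May 22, May 25, May 26, skipping weekends) brings us to Tuesday, 26 May 2020, which is the last day of the review period.
Adding 21 calendar days to 26 May 2020 gives 16 June 2020, which is the date termination becomes effective. 16 June 2020 is a Tuesday and is not a listed holiday, so no roll-forward applies.

16 June 2020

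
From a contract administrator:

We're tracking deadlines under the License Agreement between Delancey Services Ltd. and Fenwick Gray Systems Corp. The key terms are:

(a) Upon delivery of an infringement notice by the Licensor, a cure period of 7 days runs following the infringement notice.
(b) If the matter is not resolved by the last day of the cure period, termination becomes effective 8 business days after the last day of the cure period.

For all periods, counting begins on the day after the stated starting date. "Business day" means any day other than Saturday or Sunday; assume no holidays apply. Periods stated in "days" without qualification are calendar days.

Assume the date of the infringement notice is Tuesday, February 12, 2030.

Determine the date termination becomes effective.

Adding 7 calendar days to February 12, 2030 gives February 19, 2030, which is the last day of the cure period.
The date termination becomes effective: 8 business days after Tuesday, February 19, 2030, skipping weekends — Feb 20, Feb 21, Feb 22, Feb 25, Feb 26, Feb 27, Feb 28, Mar 1 — lands on Friday, March 1, 2030.

March 1, 2030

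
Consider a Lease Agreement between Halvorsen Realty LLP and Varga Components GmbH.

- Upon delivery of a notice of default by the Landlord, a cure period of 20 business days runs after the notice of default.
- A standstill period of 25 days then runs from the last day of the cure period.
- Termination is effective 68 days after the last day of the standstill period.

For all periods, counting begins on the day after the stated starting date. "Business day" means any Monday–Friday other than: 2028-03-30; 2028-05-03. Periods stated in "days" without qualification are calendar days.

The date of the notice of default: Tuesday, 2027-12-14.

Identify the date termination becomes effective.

From Tuesday, 2027-12-14, 20 business days (Dec 15, Dec 16, Dec 17, Dec 20, …, Jan 7, Jan 10, Jan 11, skipping weekends) brings us to Tuesday, 2028-01-11, which is the last day of the cure period.
The last day of the standstill period: 2028-01-11 + 25 days = 2028-02-05.
Adding 68 calendar days to 2028-02-05 gives 2028-04-13, which is the date termination becomes effective.

2028-04-13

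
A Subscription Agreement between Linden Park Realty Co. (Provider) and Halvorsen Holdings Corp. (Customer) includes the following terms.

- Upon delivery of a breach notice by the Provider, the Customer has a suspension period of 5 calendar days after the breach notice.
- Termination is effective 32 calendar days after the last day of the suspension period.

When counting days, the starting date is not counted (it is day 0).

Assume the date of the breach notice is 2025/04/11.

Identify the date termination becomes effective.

2025/05/18

The last day of the suspension period: 2025/04/11 + 5 days = 2025/04/16.
The date termination becomes effective: 32 calendar days after 2025/04/16 is 2025/05/18.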